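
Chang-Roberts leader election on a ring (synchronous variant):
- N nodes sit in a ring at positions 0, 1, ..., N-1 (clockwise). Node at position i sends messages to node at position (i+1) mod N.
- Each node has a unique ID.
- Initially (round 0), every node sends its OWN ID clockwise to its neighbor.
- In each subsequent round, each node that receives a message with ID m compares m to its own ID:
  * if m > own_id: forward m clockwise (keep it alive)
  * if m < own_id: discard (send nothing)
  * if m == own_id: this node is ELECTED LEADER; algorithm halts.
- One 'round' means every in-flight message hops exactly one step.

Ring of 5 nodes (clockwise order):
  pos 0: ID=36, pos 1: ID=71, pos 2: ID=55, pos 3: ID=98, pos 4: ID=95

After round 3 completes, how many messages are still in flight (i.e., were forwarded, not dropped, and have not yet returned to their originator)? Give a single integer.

Answer: 2

Derivation:
Round 1: pos1(id71) recv 36: drop; pos2(id55) recv 71: fwd; pos3(id98) recv 55: drop; pos4(id95) recv 98: fwd; pos0(id36) recv 95: fwd
Round 2: pos3(id98) recv 71: drop; pos0(id36) recv 98: fwd; pos1(id71) recv 95: fwd
Round 3: pos1(id71) recv 98: fwd; pos2(id55) recv 95: fwd
After round 3: 2 messages still in flight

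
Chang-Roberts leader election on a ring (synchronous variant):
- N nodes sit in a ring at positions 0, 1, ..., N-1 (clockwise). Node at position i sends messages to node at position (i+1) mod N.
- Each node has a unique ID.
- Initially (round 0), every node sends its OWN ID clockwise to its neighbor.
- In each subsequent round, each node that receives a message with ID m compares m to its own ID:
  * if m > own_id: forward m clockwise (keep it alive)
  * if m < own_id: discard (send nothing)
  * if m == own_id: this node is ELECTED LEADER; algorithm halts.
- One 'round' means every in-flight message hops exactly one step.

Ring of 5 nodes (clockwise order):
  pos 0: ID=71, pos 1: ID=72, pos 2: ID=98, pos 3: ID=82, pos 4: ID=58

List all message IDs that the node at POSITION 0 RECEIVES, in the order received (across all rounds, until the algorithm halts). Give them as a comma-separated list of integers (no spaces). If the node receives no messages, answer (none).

Answer: 58,82,98

Derivation:
Round 1: pos1(id72) recv 71: drop; pos2(id98) recv 72: drop; pos3(id82) recv 98: fwd; pos4(id58) recv 82: fwd; pos0(id71) recv 58: drop
Round 2: pos4(id58) recv 98: fwd; pos0(id71) recv 82: fwd
Round 3: pos0(id71) recv 98: fwd; pos1(id72) recv 82: fwd
Round 4: pos1(id72) recv 98: fwd; pos2(id98) recv 82: drop
Round 5: pos2(id98) recv 98: ELECTED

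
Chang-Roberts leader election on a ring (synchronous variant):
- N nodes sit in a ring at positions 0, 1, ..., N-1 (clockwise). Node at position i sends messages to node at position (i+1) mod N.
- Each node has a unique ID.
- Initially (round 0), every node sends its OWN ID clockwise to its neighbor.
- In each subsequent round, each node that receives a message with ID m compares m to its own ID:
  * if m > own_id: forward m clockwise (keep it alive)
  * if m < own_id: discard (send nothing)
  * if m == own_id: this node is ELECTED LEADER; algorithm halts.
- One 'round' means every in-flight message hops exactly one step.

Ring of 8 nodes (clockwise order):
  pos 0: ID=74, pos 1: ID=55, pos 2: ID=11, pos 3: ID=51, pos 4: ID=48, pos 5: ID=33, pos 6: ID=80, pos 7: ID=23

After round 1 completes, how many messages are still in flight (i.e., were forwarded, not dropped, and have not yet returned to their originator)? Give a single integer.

Round 1: pos1(id55) recv 74: fwd; pos2(id11) recv 55: fwd; pos3(id51) recv 11: drop; pos4(id48) recv 51: fwd; pos5(id33) recv 48: fwd; pos6(id80) recv 33: drop; pos7(id23) recv 80: fwd; pos0(id74) recv 23: drop
After round 1: 5 messages still in flight

Answer: 5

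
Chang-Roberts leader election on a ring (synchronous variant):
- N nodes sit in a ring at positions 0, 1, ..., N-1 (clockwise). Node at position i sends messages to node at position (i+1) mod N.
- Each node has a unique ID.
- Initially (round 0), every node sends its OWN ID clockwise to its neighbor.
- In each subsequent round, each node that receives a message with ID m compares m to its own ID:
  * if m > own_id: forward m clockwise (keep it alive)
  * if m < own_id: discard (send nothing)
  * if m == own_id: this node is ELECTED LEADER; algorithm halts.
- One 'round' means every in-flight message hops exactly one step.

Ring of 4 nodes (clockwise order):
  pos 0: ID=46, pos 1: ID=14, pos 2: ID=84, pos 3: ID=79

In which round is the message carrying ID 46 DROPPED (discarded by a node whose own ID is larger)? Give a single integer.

Answer: 2

Derivation:
Round 1: pos1(id14) recv 46: fwd; pos2(id84) recv 14: drop; pos3(id79) recv 84: fwd; pos0(id46) recv 79: fwd
Round 2: pos2(id84) recv 46: drop; pos0(id46) recv 84: fwd; pos1(id14) recv 79: fwd
Round 3: pos1(id14) recv 84: fwd; pos2(id84) recv 79: drop
Round 4: pos2(id84) recv 84: ELECTED
Message ID 46 originates at pos 0; dropped at pos 2 in round 2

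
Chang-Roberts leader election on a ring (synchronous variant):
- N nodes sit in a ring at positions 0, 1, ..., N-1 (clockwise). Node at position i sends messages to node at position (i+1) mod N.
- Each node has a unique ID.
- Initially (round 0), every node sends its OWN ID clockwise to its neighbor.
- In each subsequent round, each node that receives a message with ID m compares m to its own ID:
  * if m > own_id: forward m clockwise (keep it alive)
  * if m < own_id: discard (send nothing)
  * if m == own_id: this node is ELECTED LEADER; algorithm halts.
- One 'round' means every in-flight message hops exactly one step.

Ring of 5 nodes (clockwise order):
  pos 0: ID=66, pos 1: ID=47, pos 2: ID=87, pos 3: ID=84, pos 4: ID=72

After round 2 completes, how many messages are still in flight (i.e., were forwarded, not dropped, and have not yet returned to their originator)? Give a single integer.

Answer: 3

Derivation:
Round 1: pos1(id47) recv 66: fwd; pos2(id87) recv 47: drop; pos3(id84) recv 87: fwd; pos4(id72) recv 84: fwd; pos0(id66) recv 72: fwd
Round 2: pos2(id87) recv 66: drop; pos4(id72) recv 87: fwd; pos0(id66) recv 84: fwd; pos1(id47) recv 72: fwd
After round 2: 3 messages still in flight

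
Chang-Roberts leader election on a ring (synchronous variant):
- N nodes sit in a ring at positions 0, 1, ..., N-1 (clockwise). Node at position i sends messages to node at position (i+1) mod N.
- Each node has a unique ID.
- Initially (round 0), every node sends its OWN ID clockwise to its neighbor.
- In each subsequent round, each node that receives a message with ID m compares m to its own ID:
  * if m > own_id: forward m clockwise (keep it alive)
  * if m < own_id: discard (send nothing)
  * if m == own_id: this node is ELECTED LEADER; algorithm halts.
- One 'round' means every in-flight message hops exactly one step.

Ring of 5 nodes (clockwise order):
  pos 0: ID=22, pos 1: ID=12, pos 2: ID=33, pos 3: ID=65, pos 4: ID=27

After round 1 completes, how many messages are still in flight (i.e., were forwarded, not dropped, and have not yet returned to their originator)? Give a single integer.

Round 1: pos1(id12) recv 22: fwd; pos2(id33) recv 12: drop; pos3(id65) recv 33: drop; pos4(id27) recv 65: fwd; pos0(id22) recv 27: fwd
After round 1: 3 messages still in flight

Answer: 3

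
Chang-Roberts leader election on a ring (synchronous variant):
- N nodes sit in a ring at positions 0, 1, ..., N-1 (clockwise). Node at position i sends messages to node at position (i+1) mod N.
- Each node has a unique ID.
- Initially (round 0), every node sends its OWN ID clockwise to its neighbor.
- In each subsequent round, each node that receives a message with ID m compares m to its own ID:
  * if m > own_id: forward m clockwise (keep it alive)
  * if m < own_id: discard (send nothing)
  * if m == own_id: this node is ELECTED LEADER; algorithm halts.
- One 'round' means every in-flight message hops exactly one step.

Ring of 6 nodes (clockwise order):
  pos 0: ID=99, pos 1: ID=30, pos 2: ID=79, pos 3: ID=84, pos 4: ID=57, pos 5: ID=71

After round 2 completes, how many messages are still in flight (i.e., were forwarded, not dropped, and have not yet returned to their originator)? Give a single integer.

Round 1: pos1(id30) recv 99: fwd; pos2(id79) recv 30: drop; pos3(id84) recv 79: drop; pos4(id57) recv 84: fwd; pos5(id71) recv 57: drop; pos0(id99) recv 71: drop
Round 2: pos2(id79) recv 99: fwd; pos5(id71) recv 84: fwd
After round 2: 2 messages still in flight

Answer: 2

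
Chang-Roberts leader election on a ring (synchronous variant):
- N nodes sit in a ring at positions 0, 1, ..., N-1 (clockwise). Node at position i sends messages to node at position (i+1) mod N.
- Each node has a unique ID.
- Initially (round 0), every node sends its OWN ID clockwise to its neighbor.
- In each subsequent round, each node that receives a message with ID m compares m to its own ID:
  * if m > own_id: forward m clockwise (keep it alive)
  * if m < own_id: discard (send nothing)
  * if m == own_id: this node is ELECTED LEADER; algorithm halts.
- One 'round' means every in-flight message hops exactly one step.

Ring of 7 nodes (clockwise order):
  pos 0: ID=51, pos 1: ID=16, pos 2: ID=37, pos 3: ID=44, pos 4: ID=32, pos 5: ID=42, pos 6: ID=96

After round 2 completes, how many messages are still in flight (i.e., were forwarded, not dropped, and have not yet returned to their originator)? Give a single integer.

Answer: 3

Derivation:
Round 1: pos1(id16) recv 51: fwd; pos2(id37) recv 16: drop; pos3(id44) recv 37: drop; pos4(id32) recv 44: fwd; pos5(id42) recv 32: drop; pos6(id96) recv 42: drop; pos0(id51) recv 96: fwd
Round 2: pos2(id37) recv 51: fwd; pos5(id42) recv 44: fwd; pos1(id16) recv 96: fwd
After round 2: 3 messages still in flight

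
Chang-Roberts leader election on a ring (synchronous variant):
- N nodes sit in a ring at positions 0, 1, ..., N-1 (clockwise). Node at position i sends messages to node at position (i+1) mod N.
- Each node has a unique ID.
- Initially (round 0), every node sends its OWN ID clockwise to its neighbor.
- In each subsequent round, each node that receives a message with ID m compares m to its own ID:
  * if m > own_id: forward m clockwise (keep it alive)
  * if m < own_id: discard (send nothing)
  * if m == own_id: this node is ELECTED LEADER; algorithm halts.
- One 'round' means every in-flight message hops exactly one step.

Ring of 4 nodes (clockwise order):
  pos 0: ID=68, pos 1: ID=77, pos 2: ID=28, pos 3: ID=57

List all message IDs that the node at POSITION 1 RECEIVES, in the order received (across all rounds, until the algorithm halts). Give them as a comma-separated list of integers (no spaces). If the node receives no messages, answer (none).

Answer: 68,77

Derivation:
Round 1: pos1(id77) recv 68: drop; pos2(id28) recv 77: fwd; pos3(id57) recv 28: drop; pos0(id68) recv 57: drop
Round 2: pos3(id57) recv 77: fwd
Round 3: pos0(id68) recv 77: fwd
Round 4: pos1(id77) recv 77: ELECTED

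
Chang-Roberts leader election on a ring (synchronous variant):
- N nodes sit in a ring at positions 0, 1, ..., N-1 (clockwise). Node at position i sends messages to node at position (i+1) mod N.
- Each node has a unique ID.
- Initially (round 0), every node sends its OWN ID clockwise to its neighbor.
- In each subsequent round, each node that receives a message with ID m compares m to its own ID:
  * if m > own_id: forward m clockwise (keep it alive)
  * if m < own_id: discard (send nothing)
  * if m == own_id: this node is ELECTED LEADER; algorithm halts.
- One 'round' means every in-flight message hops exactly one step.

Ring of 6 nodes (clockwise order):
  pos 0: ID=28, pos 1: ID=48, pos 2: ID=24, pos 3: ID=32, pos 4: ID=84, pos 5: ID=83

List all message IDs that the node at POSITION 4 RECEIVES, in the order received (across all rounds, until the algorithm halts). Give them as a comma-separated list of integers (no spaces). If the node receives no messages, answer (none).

Answer: 32,48,83,84

Derivation:
Round 1: pos1(id48) recv 28: drop; pos2(id24) recv 48: fwd; pos3(id32) recv 24: drop; pos4(id84) recv 32: drop; pos5(id83) recv 84: fwd; pos0(id28) recv 83: fwd
Round 2: pos3(id32) recv 48: fwd; pos0(id28) recv 84: fwd; pos1(id48) recv 83: fwd
Round 3: pos4(id84) recv 48: drop; pos1(id48) recv 84: fwd; pos2(id24) recv 83: fwd
Round 4: pos2(id24) recv 84: fwd; pos3(id32) recv 83: fwd
Round 5: pos3(id32) recv 84: fwd; pos4(id84) recv 83: drop
Round 6: pos4(id84) recv 84: ELECTED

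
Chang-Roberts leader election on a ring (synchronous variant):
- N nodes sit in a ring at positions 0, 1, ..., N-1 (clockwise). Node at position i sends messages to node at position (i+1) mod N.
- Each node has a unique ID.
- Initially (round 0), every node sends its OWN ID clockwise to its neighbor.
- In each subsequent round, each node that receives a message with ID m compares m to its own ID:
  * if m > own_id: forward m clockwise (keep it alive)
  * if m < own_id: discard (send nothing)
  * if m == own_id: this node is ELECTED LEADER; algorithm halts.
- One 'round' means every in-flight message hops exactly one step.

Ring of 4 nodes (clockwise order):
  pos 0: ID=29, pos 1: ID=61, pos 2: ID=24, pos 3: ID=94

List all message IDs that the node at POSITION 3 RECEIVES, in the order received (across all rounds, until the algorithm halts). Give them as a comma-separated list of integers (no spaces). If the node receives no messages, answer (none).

Round 1: pos1(id61) recv 29: drop; pos2(id24) recv 61: fwd; pos3(id94) recv 24: drop; pos0(id29) recv 94: fwd
Round 2: pos3(id94) recv 61: drop; pos1(id61) recv 94: fwd
Round 3: pos2(id24) recv 94: fwd
Round 4: pos3(id94) recv 94: ELECTED

Answer: 24,61,94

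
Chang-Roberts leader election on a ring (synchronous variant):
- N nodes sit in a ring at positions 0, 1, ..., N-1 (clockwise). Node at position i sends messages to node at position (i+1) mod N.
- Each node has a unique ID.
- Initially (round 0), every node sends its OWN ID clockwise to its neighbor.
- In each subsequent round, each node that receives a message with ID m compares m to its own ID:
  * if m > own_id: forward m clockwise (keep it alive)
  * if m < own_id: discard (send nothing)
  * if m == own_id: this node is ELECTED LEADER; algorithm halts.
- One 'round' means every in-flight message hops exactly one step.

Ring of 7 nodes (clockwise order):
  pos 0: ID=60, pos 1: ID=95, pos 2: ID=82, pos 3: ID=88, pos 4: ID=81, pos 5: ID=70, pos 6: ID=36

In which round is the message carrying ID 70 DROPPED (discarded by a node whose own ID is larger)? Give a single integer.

Round 1: pos1(id95) recv 60: drop; pos2(id82) recv 95: fwd; pos3(id88) recv 82: drop; pos4(id81) recv 88: fwd; pos5(id70) recv 81: fwd; pos6(id36) recv 70: fwd; pos0(id60) recv 36: drop
Round 2: pos3(id88) recv 95: fwd; pos5(id70) recv 88: fwd; pos6(id36) recv 81: fwd; pos0(id60) recv 70: fwd
Round 3: pos4(id81) recv 95: fwd; pos6(id36) recv 88: fwd; pos0(id60) recv 81: fwd; pos1(id95) recv 70: drop
Round 4: pos5(id70) recv 95: fwd; pos0(id60) recv 88: fwd; pos1(id95) recv 81: drop
Round 5: pos6(id36) recv 95: fwd; pos1(id95) recv 88: drop
Round 6: pos0(id60) recv 95: fwd
Round 7: pos1(id95) recv 95: ELECTED
Message ID 70 originates at pos 5; dropped at pos 1 in round 3

Answer: 3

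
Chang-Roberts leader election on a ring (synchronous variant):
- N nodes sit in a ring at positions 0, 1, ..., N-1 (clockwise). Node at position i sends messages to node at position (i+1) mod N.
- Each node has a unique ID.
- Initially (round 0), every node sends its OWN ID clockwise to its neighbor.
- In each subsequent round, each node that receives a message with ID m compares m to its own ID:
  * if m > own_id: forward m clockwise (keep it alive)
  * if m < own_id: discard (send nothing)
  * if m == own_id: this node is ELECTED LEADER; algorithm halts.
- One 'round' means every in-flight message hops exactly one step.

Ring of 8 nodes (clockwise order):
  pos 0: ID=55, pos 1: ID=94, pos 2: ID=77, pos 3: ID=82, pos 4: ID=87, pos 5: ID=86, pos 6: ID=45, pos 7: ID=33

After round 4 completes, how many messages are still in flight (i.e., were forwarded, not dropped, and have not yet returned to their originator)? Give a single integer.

Round 1: pos1(id94) recv 55: drop; pos2(id77) recv 94: fwd; pos3(id82) recv 77: drop; pos4(id87) recv 82: drop; pos5(id86) recv 87: fwd; pos6(id45) recv 86: fwd; pos7(id33) recv 45: fwd; pos0(id55) recv 33: drop
Round 2: pos3(id82) recv 94: fwd; pos6(id45) recv 87: fwd; pos7(id33) recv 86: fwd; pos0(id55) recv 45: drop
Round 3: pos4(id87) recv 94: fwd; pos7(id33) recv 87: fwd; pos0(id55) recv 86: fwd
Round 4: pos5(id86) recv 94: fwd; pos0(id55) recv 87: fwd; pos1(id94) recv 86: drop
After round 4: 2 messages still in flight

Answer: 2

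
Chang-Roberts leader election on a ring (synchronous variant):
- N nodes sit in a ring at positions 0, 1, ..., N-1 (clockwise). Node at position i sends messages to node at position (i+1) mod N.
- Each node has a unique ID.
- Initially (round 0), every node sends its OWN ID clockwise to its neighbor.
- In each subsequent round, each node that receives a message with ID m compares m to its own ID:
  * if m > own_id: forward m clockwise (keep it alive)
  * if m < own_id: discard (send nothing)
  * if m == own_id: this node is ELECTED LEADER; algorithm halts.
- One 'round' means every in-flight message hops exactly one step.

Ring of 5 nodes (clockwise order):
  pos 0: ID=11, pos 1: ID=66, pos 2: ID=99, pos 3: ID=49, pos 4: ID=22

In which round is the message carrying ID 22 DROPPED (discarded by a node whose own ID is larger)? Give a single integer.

Round 1: pos1(id66) recv 11: drop; pos2(id99) recv 66: drop; pos3(id49) recv 99: fwd; pos4(id22) recv 49: fwd; pos0(id11) recv 22: fwd
Round 2: pos4(id22) recv 99: fwd; pos0(id11) recv 49: fwd; pos1(id66) recv 22: drop
Round 3: pos0(id11) recv 99: fwd; pos1(id66) recv 49: drop
Round 4: pos1(id66) recv 99: fwd
Round 5: pos2(id99) recv 99: ELECTED
Message ID 22 originates at pos 4; dropped at pos 1 in round 2

Answer: 2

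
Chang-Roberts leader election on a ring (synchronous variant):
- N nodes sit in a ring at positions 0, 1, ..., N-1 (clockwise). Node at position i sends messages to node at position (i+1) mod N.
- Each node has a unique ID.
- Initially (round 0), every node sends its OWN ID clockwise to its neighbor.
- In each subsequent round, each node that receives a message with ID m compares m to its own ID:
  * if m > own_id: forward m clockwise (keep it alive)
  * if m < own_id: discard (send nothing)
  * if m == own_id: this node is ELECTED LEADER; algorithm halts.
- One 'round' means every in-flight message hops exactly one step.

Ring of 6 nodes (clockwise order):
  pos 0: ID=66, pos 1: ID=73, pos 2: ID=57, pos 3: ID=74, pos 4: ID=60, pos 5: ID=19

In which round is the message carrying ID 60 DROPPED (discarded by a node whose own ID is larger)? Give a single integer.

Round 1: pos1(id73) recv 66: drop; pos2(id57) recv 73: fwd; pos3(id74) recv 57: drop; pos4(id60) recv 74: fwd; pos5(id19) recv 60: fwd; pos0(id66) recv 19: drop
Round 2: pos3(id74) recv 73: drop; pos5(id19) recv 74: fwd; pos0(id66) recv 60: drop
Round 3: pos0(id66) recv 74: fwd
Round 4: pos1(id73) recv 74: fwd
Round 5: pos2(id57) recv 74: fwd
Round 6: pos3(id74) recv 74: ELECTED
Message ID 60 originates at pos 4; dropped at pos 0 in round 2

Answer: 2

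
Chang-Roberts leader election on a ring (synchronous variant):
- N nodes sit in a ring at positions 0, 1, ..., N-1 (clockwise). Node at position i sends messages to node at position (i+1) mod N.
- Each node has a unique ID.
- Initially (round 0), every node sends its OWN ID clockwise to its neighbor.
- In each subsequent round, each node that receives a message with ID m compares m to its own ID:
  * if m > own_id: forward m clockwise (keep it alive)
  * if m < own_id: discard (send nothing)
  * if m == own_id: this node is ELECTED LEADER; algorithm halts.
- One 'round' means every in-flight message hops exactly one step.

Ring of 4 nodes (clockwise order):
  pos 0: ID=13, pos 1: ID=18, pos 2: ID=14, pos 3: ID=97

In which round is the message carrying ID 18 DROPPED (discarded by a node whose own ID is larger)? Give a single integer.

Answer: 2

Derivation:
Round 1: pos1(id18) recv 13: drop; pos2(id14) recv 18: fwd; pos3(id97) recv 14: drop; pos0(id13) recv 97: fwd
Round 2: pos3(id97) recv 18: drop; pos1(id18) recv 97: fwd
Round 3: pos2(id14) recv 97: fwd
Round 4: pos3(id97) recv 97: ELECTED
Message ID 18 originates at pos 1; dropped at pos 3 in round 2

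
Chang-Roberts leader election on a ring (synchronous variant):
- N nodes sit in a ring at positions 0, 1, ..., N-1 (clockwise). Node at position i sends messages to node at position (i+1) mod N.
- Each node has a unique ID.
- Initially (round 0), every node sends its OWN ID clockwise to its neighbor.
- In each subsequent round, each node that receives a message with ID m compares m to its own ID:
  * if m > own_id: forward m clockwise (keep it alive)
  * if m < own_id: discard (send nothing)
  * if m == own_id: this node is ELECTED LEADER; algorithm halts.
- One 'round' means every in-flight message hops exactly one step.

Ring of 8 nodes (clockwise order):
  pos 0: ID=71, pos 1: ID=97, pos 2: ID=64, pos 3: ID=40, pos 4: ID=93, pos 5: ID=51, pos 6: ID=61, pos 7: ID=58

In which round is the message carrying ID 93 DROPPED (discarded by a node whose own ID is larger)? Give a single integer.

Answer: 5

Derivation:
Round 1: pos1(id97) recv 71: drop; pos2(id64) recv 97: fwd; pos3(id40) recv 64: fwd; pos4(id93) recv 40: drop; pos5(id51) recv 93: fwd; pos6(id61) recv 51: drop; pos7(id58) recv 61: fwd; pos0(id71) recv 58: drop
Round 2: pos3(id40) recv 97: fwd; pos4(id93) recv 64: drop; pos6(id61) recv 93: fwd; pos0(id71) recv 61: drop
Round 3: pos4(id93) recv 97: fwd; pos7(id58) recv 93: fwd
Round 4: pos5(id51) recv 97: fwd; pos0(id71) recv 93: fwd
Round 5: pos6(id61) recv 97: fwd; pos1(id97) recv 93: drop
Round 6: pos7(id58) recv 97: fwd
Round 7: pos0(id71) recv 97: fwd
Round 8: pos1(id97) recv 97: ELECTED
Message ID 93 originates at pos 4; dropped at pos 1 in round 5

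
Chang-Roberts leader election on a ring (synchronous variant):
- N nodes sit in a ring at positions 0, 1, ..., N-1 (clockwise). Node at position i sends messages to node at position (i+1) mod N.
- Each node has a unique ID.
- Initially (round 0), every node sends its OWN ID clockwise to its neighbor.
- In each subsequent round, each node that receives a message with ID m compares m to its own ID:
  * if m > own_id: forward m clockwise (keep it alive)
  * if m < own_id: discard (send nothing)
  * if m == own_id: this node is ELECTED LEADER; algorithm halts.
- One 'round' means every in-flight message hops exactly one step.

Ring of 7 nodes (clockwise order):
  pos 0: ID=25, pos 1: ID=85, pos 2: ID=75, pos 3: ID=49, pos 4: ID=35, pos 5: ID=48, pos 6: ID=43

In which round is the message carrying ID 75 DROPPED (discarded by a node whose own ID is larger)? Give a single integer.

Answer: 6

Derivation:
Round 1: pos1(id85) recv 25: drop; pos2(id75) recv 85: fwd; pos3(id49) recv 75: fwd; pos4(id35) recv 49: fwd; pos5(id48) recv 35: drop; pos6(id43) recv 48: fwd; pos0(id25) recv 43: fwd
Round 2: pos3(id49) recv 85: fwd; pos4(id35) recv 75: fwd; pos5(id48) recv 49: fwd; pos0(id25) recv 48: fwd; pos1(id85) recv 43: drop
Round 3: pos4(id35) recv 85: fwd; pos5(id48) recv 75: fwd; pos6(id43) recv 49: fwd; pos1(id85) recv 48: drop
Round 4: pos5(id48) recv 85: fwd; pos6(id43) recv 75: fwd; pos0(id25) recv 49: fwd
Round 5: pos6(id43) recv 85: fwd; pos0(id25) recv 75: fwd; pos1(id85) recv 49: drop
Round 6: pos0(id25) recv 85: fwd; pos1(id85) recv 75: drop
Round 7: pos1(id85) recv 85: ELECTED
Message ID 75 originates at pos 2; dropped at pos 1 in round 6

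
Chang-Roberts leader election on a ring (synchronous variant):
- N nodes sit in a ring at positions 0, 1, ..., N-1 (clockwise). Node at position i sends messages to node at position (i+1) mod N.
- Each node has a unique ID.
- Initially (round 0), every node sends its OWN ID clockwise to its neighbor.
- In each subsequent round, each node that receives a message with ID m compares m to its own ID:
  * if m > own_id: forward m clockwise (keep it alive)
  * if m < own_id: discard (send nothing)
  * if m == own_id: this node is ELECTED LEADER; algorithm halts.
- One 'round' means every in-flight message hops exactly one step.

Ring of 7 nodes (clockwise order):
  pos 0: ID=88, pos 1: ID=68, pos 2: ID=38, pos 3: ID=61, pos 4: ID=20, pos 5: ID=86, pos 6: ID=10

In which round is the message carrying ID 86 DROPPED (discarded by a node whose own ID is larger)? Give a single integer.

Answer: 2

Derivation:
Round 1: pos1(id68) recv 88: fwd; pos2(id38) recv 68: fwd; pos3(id61) recv 38: drop; pos4(id20) recv 61: fwd; pos5(id86) recv 20: drop; pos6(id10) recv 86: fwd; pos0(id88) recv 10: drop
Round 2: pos2(id38) recv 88: fwd; pos3(id61) recv 68: fwd; pos5(id86) recv 61: drop; pos0(id88) recv 86: drop
Round 3: pos3(id61) recv 88: fwd; pos4(id20) recv 68: fwd
Round 4: pos4(id20) recv 88: fwd; pos5(id86) recv 68: drop
Round 5: pos5(id86) recv 88: fwd
Round 6: pos6(id10) recv 88: fwd
Round 7: pos0(id88) recv 88: ELECTED
Message ID 86 originates at pos 5; dropped at pos 0 in round 2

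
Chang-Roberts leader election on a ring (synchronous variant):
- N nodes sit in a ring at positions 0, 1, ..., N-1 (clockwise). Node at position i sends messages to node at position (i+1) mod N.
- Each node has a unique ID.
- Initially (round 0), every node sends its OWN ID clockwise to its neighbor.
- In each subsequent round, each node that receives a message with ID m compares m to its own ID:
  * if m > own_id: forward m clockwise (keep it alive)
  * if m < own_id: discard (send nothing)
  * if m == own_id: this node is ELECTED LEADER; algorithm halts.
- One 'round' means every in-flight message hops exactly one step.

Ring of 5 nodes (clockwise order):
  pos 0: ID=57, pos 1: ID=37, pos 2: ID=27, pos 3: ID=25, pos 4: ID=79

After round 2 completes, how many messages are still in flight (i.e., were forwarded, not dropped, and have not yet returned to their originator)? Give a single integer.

Answer: 3

Derivation:
Round 1: pos1(id37) recv 57: fwd; pos2(id27) recv 37: fwd; pos3(id25) recv 27: fwd; pos4(id79) recv 25: drop; pos0(id57) recv 79: fwd
Round 2: pos2(id27) recv 57: fwd; pos3(id25) recv 37: fwd; pos4(id79) recv 27: drop; pos1(id37) recv 79: fwd
After round 2: 3 messages still in flight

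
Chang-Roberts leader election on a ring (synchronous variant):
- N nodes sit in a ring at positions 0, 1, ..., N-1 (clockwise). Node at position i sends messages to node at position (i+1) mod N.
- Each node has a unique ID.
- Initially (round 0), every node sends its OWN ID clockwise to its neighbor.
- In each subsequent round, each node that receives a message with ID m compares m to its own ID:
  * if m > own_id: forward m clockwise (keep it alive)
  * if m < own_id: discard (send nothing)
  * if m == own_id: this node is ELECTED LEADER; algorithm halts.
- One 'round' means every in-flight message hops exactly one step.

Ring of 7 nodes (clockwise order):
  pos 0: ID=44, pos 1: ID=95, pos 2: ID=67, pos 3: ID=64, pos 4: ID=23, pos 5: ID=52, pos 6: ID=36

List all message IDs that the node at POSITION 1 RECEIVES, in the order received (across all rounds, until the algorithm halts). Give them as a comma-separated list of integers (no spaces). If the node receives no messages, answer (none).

Answer: 44,52,64,67,95

Derivation:
Round 1: pos1(id95) recv 44: drop; pos2(id67) recv 95: fwd; pos3(id64) recv 67: fwd; pos4(id23) recv 64: fwd; pos5(id52) recv 23: drop; pos6(id36) recv 52: fwd; pos0(id44) recv 36: drop
Round 2: pos3(id64) recv 95: fwd; pos4(id23) recv 67: fwd; pos5(id52) recv 64: fwd; pos0(id44) recv 52: fwd
Round 3: pos4(id23) recv 95: fwd; pos5(id52) recv 67: fwd; pos6(id36) recv 64: fwd; pos1(id95) recv 52: drop
Round 4: pos5(id52) recv 95: fwd; pos6(id36) recv 67: fwd; pos0(id44) recv 64: fwd
Round 5: pos6(id36) recv 95: fwd; pos0(id44) recv 67: fwd; pos1(id95) recv 64: drop
Round 6: pos0(id44) recv 95: fwd; pos1(id95) recv 67: drop
Round 7: pos1(id95) recv 95: ELECTED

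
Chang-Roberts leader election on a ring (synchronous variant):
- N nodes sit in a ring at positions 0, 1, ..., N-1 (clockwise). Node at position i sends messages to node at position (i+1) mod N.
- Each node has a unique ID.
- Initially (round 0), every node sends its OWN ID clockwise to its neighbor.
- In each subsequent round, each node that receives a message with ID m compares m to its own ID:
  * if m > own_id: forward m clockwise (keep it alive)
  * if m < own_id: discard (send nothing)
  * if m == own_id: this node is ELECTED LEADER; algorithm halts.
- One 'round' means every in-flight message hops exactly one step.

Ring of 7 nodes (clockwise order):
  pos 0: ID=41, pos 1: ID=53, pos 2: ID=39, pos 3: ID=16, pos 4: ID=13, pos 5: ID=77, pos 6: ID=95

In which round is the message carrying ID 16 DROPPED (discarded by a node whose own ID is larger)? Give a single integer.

Round 1: pos1(id53) recv 41: drop; pos2(id39) recv 53: fwd; pos3(id16) recv 39: fwd; pos4(id13) recv 16: fwd; pos5(id77) recv 13: drop; pos6(id95) recv 77: drop; pos0(id41) recv 95: fwd
Round 2: pos3(id16) recv 53: fwd; pos4(id13) recv 39: fwd; pos5(id77) recv 16: drop; pos1(id53) recv 95: fwd
Round 3: pos4(id13) recv 53: fwd; pos5(id77) recv 39: drop; pos2(id39) recv 95: fwd
Round 4: pos5(id77) recv 53: drop; pos3(id16) recv 95: fwd
Round 5: pos4(id13) recv 95: fwd
Round 6: pos5(id77) recv 95: fwd
Round 7: pos6(id95) recv 95: ELECTED
Message ID 16 originates at pos 3; dropped at pos 5 in round 2

Answer: 2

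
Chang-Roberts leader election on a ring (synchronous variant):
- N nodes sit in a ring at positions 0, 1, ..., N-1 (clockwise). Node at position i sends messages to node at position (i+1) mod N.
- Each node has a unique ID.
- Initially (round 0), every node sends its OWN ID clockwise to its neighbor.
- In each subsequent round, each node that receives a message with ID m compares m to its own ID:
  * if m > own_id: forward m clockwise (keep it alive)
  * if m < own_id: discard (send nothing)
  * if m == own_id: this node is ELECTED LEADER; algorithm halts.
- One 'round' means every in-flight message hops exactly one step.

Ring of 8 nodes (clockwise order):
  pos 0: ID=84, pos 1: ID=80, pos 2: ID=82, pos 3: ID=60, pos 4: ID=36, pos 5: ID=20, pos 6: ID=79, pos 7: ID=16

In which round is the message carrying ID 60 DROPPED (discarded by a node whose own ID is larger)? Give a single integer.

Answer: 3

Derivation:
Round 1: pos1(id80) recv 84: fwd; pos2(id82) recv 80: drop; pos3(id60) recv 82: fwd; pos4(id36) recv 60: fwd; pos5(id20) recv 36: fwd; pos6(id79) recv 20: drop; pos7(id16) recv 79: fwd; pos0(id84) recv 16: drop
Round 2: pos2(id82) recv 84: fwd; pos4(id36) recv 82: fwd; pos5(id20) recv 60: fwd; pos6(id79) recv 36: drop; pos0(id84) recv 79: drop
Round 3: pos3(id60) recv 84: fwd; pos5(id20) recv 82: fwd; pos6(id79) recv 60: drop
Round 4: pos4(id36) recv 84: fwd; pos6(id79) recv 82: fwd
Round 5: pos5(id20) recv 84: fwd; pos7(id16) recv 82: fwd
Round 6: pos6(id79) recv 84: fwd; pos0(id84) recv 82: drop
Round 7: pos7(id16) recv 84: fwd
Round 8: pos0(id84) recv 84: ELECTED
Message ID 60 originates at pos 3; dropped at pos 6 in round 3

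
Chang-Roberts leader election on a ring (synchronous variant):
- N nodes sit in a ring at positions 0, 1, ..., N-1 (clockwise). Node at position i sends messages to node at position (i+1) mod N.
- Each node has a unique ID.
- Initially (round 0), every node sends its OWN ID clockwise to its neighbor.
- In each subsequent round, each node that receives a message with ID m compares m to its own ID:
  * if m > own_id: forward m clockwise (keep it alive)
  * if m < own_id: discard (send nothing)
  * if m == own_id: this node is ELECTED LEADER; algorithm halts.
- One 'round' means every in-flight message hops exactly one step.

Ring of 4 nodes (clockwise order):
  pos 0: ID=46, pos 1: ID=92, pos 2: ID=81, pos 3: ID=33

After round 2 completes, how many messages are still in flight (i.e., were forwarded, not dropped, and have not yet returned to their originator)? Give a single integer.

Round 1: pos1(id92) recv 46: drop; pos2(id81) recv 92: fwd; pos3(id33) recv 81: fwd; pos0(id46) recv 33: drop
Round 2: pos3(id33) recv 92: fwd; pos0(id46) recv 81: fwd
After round 2: 2 messages still in flight

Answer: 2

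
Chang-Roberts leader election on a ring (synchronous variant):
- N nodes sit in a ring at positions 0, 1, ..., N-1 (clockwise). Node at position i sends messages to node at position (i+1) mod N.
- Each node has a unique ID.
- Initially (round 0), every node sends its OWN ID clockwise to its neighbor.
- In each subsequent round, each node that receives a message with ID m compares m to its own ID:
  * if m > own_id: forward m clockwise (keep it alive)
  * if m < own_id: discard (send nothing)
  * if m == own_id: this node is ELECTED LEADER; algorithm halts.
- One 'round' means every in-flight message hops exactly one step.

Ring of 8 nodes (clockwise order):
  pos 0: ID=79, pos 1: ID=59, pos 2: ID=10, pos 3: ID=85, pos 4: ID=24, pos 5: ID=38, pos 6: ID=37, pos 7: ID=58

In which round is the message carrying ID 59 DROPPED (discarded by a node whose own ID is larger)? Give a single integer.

Round 1: pos1(id59) recv 79: fwd; pos2(id10) recv 59: fwd; pos3(id85) recv 10: drop; pos4(id24) recv 85: fwd; pos5(id38) recv 24: drop; pos6(id37) recv 38: fwd; pos7(id58) recv 37: drop; pos0(id79) recv 58: drop
Round 2: pos2(id10) recv 79: fwd; pos3(id85) recv 59: drop; pos5(id38) recv 85: fwd; pos7(id58) recv 38: drop
Round 3: pos3(id85) recv 79: drop; pos6(id37) recv 85: fwd
Round 4: pos7(id58) recv 85: fwd
Round 5: pos0(id79) recv 85: fwd
Round 6: pos1(id59) recv 85: fwd
Round 7: pos2(id10) recv 85: fwd
Round 8: pos3(id85) recv 85: ELECTED
Message ID 59 originates at pos 1; dropped at pos 3 in round 2

Answer: 2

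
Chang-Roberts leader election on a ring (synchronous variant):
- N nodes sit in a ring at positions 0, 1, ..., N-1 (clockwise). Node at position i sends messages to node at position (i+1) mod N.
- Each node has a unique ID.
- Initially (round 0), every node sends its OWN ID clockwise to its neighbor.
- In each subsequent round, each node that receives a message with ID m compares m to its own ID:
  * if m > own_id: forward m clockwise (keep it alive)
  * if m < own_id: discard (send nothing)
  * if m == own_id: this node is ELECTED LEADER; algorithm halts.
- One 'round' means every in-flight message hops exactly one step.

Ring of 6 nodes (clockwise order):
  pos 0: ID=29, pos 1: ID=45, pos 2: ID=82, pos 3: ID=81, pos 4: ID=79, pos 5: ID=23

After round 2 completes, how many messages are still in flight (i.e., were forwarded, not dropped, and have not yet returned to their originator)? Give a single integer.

Round 1: pos1(id45) recv 29: drop; pos2(id82) recv 45: drop; pos3(id81) recv 82: fwd; pos4(id79) recv 81: fwd; pos5(id23) recv 79: fwd; pos0(id29) recv 23: drop
Round 2: pos4(id79) recv 82: fwd; pos5(id23) recv 81: fwd; pos0(id29) recv 79: fwd
After round 2: 3 messages still in flight

Answer: 3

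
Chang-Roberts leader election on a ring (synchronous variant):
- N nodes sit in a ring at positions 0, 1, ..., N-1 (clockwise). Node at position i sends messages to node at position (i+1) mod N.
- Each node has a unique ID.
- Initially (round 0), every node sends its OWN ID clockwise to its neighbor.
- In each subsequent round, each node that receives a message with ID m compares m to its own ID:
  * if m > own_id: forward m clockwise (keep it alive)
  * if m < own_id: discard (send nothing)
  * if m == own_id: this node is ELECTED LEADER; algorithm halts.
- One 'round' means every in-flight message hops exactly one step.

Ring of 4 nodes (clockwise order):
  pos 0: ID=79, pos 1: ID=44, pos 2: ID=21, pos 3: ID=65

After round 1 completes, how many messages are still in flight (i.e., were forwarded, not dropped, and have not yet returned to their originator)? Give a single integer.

Round 1: pos1(id44) recv 79: fwd; pos2(id21) recv 44: fwd; pos3(id65) recv 21: drop; pos0(id79) recv 65: drop
After round 1: 2 messages still in flight

Answer: 2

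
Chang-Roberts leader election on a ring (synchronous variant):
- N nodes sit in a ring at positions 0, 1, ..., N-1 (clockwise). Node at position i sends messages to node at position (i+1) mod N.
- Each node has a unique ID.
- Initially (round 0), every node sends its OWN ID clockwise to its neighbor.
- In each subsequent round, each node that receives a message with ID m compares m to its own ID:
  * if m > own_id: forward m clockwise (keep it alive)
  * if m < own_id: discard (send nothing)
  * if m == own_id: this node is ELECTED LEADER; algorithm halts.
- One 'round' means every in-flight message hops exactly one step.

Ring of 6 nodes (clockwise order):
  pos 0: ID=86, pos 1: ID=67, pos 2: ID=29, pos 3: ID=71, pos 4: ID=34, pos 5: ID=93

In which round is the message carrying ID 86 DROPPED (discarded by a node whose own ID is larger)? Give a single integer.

Round 1: pos1(id67) recv 86: fwd; pos2(id29) recv 67: fwd; pos3(id71) recv 29: drop; pos4(id34) recv 71: fwd; pos5(id93) recv 34: drop; pos0(id86) recv 93: fwd
Round 2: pos2(id29) recv 86: fwd; pos3(id71) recv 67: drop; pos5(id93) recv 71: drop; pos1(id67) recv 93: fwd
Round 3: pos3(id71) recv 86: fwd; pos2(id29) recv 93: fwd
Round 4: pos4(id34) recv 86: fwd; pos3(id71) recv 93: fwd
Round 5: pos5(id93) recv 86: drop; pos4(id34) recv 93: fwd
Round 6: pos5(id93) recv 93: ELECTED
Message ID 86 originates at pos 0; dropped at pos 5 in round 5

Answer: 5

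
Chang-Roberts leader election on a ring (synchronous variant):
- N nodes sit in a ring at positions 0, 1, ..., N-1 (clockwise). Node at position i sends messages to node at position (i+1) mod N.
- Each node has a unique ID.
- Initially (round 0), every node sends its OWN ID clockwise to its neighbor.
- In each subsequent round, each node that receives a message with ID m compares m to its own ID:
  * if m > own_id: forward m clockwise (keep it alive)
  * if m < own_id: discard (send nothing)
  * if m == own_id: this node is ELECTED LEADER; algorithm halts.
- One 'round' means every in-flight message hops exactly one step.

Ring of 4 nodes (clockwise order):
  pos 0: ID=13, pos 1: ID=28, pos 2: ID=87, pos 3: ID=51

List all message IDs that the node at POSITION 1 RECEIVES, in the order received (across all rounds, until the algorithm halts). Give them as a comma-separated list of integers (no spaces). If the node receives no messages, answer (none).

Answer: 13,51,87

Derivation:
Round 1: pos1(id28) recv 13: drop; pos2(id87) recv 28: drop; pos3(id51) recv 87: fwd; pos0(id13) recv 51: fwd
Round 2: pos0(id13) recv 87: fwd; pos1(id28) recv 51: fwd
Round 3: pos1(id28) recv 87: fwd; pos2(id87) recv 51: drop
Round 4: pos2(id87) recv 87: ELECTED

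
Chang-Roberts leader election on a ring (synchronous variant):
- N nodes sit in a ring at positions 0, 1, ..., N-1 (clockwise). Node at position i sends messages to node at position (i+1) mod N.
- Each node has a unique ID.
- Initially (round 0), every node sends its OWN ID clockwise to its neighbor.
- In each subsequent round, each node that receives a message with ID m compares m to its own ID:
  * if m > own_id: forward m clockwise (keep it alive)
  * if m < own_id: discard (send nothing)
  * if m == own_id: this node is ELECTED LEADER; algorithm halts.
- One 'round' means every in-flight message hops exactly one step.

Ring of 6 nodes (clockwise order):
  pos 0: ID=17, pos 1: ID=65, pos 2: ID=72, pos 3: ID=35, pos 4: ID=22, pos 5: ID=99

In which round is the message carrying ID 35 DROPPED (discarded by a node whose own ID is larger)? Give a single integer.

Round 1: pos1(id65) recv 17: drop; pos2(id72) recv 65: drop; pos3(id35) recv 72: fwd; pos4(id22) recv 35: fwd; pos5(id99) recv 22: drop; pos0(id17) recv 99: fwd
Round 2: pos4(id22) recv 72: fwd; pos5(id99) recv 35: drop; pos1(id65) recv 99: fwd
Round 3: pos5(id99) recv 72: drop; pos2(id72) recv 99: fwd
Round 4: pos3(id35) recv 99: fwd
Round 5: pos4(id22) recv 99: fwd
Round 6: pos5(id99) recv 99: ELECTED
Message ID 35 originates at pos 3; dropped at pos 5 in round 2

Answer: 2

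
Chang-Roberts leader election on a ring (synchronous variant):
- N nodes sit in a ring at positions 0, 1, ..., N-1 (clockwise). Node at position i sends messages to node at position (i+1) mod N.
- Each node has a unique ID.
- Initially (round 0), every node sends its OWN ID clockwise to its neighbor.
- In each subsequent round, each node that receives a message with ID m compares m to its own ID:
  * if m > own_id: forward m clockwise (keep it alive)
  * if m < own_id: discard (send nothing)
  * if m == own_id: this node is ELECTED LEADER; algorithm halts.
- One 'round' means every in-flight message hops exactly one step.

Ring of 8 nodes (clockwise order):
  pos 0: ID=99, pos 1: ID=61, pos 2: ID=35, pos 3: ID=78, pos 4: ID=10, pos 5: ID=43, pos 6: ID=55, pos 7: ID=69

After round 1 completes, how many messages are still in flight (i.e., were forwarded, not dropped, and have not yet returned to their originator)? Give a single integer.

Answer: 3

Derivation:
Round 1: pos1(id61) recv 99: fwd; pos2(id35) recv 61: fwd; pos3(id78) recv 35: drop; pos4(id10) recv 78: fwd; pos5(id43) recv 10: drop; pos6(id55) recv 43: drop; pos7(id69) recv 55: drop; pos0(id99) recv 69: drop
After round 1: 3 messages still in flight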